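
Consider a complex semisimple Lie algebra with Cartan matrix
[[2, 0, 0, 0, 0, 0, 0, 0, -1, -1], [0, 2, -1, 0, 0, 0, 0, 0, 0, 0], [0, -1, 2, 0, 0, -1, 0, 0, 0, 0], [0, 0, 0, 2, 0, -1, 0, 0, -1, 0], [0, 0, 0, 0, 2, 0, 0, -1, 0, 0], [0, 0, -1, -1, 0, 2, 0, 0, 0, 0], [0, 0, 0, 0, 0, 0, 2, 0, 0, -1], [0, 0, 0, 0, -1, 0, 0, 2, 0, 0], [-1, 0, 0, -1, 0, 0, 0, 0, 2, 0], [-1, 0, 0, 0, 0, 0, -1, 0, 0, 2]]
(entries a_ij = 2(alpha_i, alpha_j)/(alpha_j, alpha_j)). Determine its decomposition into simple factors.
A2 + A8

The diagram associated to this matrix has two connected components: the simple roots {alpha_5, alpha_8} form a chain of 2 nodes with single edges (A_2), and {alpha_1, alpha_2, alpha_3, alpha_4, alpha_6, alpha_7, alpha_9, alpha_10} form a chain of 8 nodes with single edges (A_8). A semisimple Lie algebra decomposes uniquely as the direct sum of simple ideals, one per connected component of its Dynkin diagram, so g ≅ A_2 ⊕ A_8 (dimension 8 + 80 = 88).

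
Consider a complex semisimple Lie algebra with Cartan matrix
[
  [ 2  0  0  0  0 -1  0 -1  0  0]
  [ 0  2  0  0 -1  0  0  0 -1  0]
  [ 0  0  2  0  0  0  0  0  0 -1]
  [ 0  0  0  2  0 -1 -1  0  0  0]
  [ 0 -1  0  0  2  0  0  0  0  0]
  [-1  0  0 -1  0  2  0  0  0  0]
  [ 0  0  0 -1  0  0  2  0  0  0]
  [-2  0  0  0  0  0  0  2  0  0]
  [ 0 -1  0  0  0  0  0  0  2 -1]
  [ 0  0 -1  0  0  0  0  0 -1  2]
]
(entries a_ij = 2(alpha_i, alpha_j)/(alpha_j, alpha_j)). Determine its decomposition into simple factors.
The diagram associated to this matrix has two connected components: the simple roots {alpha_2, alpha_3, alpha_5, alpha_9, alpha_10} form a chain of 5 nodes with single edges (A_5), and {alpha_1, alpha_4, alpha_6, alpha_7, alpha_8} form a chain of 5 nodes with a double edge at one end; the terminal node there is the unique long simple root (C_5). A semisimple Lie algebra decomposes uniquely as the direct sum of simple ideals, one per connected component of its Dynkin diagram, so g ≅ A_5 ⊕ C_5 (dimension 35 + 55 = 90).

A_5 ⊕ C_5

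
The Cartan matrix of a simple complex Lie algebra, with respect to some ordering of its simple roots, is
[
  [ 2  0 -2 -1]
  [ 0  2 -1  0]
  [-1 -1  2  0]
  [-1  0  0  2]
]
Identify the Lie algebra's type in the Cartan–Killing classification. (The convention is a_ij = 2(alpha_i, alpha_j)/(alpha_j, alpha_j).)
type F_4

The matrix has rank 4 with 2's on the diagonal. Reading the off-diagonal entries as Dynkin edges (a single edge where a_ij = a_ji = -1; a double or triple edge where a_ij * a_ji = 2 or 3), the diagram is a chain of 4 nodes with a double edge between the middle two (F_4). One simple-root ordering that puts it in standard form is (alpha_4, alpha_1, alpha_3, alpha_2). So the algebra is type F_4.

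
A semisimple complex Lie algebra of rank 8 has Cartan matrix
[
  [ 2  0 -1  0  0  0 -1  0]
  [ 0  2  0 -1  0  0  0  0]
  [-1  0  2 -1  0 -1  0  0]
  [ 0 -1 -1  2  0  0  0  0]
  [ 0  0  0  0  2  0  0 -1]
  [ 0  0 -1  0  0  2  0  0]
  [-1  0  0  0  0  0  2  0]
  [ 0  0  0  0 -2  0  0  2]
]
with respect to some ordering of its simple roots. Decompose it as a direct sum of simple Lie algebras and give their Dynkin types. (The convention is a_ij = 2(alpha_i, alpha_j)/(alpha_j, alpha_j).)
The diagram associated to this matrix has two connected components: the simple roots {alpha_5, alpha_8} form a chain of 2 nodes with a double edge at one end; the terminal node there is the unique short simple root (B_2), and {alpha_1, alpha_2, alpha_3, alpha_4, alpha_6, alpha_7} form a chain of 5 nodes with one extra node attached to the third node from one end (E_6). A semisimple Lie algebra decomposes uniquely as the direct sum of simple ideals, one per connected component of its Dynkin diagram, so g ≅ B_2 ⊕ E_6 (dimension 10 + 78 = 88).

type B_2 + type E_6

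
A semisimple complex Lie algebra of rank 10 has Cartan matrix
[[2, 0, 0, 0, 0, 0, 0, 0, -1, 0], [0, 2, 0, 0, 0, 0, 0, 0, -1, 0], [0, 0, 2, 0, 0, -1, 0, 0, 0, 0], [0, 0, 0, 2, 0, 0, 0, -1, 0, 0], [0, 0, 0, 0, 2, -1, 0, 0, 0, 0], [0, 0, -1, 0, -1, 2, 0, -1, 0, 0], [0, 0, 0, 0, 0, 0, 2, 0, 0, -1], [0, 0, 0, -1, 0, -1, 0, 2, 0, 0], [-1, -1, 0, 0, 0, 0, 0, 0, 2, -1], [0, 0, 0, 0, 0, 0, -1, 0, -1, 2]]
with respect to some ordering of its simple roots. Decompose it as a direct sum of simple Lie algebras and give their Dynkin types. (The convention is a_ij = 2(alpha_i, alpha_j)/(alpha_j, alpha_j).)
D_5 ⊕ D_5

The diagram associated to this matrix has two connected components: the simple roots {alpha_3, alpha_4, alpha_5, alpha_6, alpha_8} form a chain of 3 nodes with a fork of two nodes at one end (D_5), and {alpha_1, alpha_2, alpha_7, alpha_9, alpha_10} form a chain of 3 nodes with a fork of two nodes at one end (D_5). A semisimple Lie algebra decomposes uniquely as the direct sum of simple ideals, one per connected component of its Dynkin diagram, so g ≅ D_5 ⊕ D_5 (dimension 45 + 45 = 90).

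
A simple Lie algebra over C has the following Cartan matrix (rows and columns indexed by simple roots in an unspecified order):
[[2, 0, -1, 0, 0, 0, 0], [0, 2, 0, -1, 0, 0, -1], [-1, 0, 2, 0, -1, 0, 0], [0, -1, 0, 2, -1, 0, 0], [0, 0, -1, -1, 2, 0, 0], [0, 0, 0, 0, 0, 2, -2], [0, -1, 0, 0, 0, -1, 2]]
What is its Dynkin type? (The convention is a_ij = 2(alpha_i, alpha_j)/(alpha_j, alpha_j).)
C_7

The matrix has rank 7 with 2's on the diagonal. Reading the off-diagonal entries as Dynkin edges (a single edge where a_ij = a_ji = -1; a double or triple edge where a_ij * a_ji = 2 or 3), the diagram is a chain of 7 nodes with a double edge at one end; the terminal node there is the unique long simple root (C_7). One simple-root ordering that puts it in standard form is (alpha_1, alpha_3, alpha_5, alpha_4, alpha_2, alpha_7, alpha_6). So the algebra is type C_7, i.e. sp(14).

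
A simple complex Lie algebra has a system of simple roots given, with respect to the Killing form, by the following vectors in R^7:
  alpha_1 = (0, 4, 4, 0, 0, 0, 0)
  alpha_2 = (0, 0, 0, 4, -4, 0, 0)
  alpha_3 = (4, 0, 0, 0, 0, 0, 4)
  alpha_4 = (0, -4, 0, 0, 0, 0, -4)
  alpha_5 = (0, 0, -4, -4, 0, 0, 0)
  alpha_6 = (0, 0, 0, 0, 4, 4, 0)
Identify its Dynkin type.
Compute the Cartan integers a_ij = 2(alpha_i, alpha_j)/(alpha_j, alpha_j); the resulting 6x6 Cartan matrix is
[[2, 0, 0, -1, -1, 0], [0, 2, 0, 0, -1, -1], [0, 0, 2, -1, 0, 0], [-1, 0, -1, 2, 0, 0], [-1, -1, 0, 0, 2, 0], [0, -1, 0, 0, 0, 2]].
All simple roots have the same length, so the diagram is simply laced. The associated Dynkin diagram is a chain of 6 nodes with single edges (A_6), so the type is A_6 (the algebra sl(7)).

A_6 (sl(7))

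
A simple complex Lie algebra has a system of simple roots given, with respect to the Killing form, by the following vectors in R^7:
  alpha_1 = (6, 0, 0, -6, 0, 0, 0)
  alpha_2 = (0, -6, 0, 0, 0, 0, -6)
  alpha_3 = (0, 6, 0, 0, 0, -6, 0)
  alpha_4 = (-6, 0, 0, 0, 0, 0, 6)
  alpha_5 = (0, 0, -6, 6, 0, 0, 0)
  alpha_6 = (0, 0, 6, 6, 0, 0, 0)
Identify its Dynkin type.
D_6

Compute the Cartan integers a_ij = 2(alpha_i, alpha_j)/(alpha_j, alpha_j); the resulting 6x6 Cartan matrix is
[[2, 0, 0, -1, -1, -1], [0, 2, -1, -1, 0, 0], [0, -1, 2, 0, 0, 0], [-1, -1, 0, 2, 0, 0], [-1, 0, 0, 0, 2, 0], [-1, 0, 0, 0, 0, 2]].
All simple roots have the same length, so the diagram is simply laced. The associated Dynkin diagram is a chain of 4 nodes with a fork of two nodes at one end (D_6), so the type is D_6 (the algebra so(12)).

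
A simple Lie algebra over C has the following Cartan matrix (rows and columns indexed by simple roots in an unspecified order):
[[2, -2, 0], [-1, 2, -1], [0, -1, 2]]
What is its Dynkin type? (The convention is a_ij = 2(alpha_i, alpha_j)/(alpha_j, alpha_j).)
The matrix has rank 3 with 2's on the diagonal. Reading the off-diagonal entries as Dynkin edges (a single edge where a_ij = a_ji = -1; a double or triple edge where a_ij * a_ji = 2 or 3), the diagram is a chain of 3 nodes with a double edge at one end; the terminal node there is the unique long simple root (C_3). One simple-root ordering that puts it in standard form is (alpha_3, alpha_2, alpha_1). So the algebra is type C_3, i.e. sp(6).

type C_3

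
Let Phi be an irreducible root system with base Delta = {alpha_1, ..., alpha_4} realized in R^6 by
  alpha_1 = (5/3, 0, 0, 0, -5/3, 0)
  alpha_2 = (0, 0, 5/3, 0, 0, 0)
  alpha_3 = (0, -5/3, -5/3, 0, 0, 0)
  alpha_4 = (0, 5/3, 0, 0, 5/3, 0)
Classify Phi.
Compute the Cartan integers a_ij = 2(alpha_i, alpha_j)/(alpha_j, alpha_j); the resulting 4x4 Cartan matrix is
[[2, 0, 0, -1], [0, 2, -1, 0], [0, -2, 2, -1], [-1, 0, -1, 2]].
The roots have two lengths (squared-length ratio 2:1); the short ones are alpha_{2}. The associated Dynkin diagram is a chain of 4 nodes with a double edge at one end; the terminal node there is the unique short simple root (B_4), so the type is B_4 (the algebra so(9)).

B_4 (so(9))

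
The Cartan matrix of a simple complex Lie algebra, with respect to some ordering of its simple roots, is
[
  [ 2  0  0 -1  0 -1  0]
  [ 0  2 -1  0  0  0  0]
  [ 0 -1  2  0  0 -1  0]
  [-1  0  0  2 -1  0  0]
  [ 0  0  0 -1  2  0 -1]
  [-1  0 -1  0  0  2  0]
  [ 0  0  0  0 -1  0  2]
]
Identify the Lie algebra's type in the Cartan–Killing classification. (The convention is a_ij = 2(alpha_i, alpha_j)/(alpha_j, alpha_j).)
A7

The matrix has rank 7 with 2's on the diagonal. Reading the off-diagonal entries as Dynkin edges (a single edge where a_ij = a_ji = -1; a double or triple edge where a_ij * a_ji = 2 or 3), the diagram is a chain of 7 nodes with single edges (A_7). One simple-root ordering that puts it in standard form is (alpha_7, alpha_5, alpha_4, alpha_1, alpha_6, alpha_3, alpha_2). So the algebra is type A_7, i.e. sl(8).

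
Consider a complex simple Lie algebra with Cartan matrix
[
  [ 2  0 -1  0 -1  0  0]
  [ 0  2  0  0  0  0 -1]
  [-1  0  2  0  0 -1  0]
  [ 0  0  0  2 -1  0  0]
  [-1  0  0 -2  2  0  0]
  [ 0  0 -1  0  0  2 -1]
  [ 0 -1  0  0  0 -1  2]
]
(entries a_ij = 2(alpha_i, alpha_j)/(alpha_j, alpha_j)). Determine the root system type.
B7

The matrix has rank 7 with 2's on the diagonal. Reading the off-diagonal entries as Dynkin edges (a single edge where a_ij = a_ji = -1; a double or triple edge where a_ij * a_ji = 2 or 3), the diagram is a chain of 7 nodes with a double edge at one end; the terminal node there is the unique short simple root (B_7). One simple-root ordering that puts it in standard form is (alpha_2, alpha_7, alpha_6, alpha_3, alpha_1, alpha_5, alpha_4). So the algebra is type B_7, i.e. so(15).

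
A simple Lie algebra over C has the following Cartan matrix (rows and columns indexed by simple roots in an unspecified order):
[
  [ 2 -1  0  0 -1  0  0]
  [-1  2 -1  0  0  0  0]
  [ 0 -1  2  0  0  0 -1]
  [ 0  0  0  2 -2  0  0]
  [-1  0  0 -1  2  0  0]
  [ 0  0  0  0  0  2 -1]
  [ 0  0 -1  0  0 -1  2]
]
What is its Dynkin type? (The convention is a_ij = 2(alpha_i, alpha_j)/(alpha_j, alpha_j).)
The matrix has rank 7 with 2's on the diagonal. Reading the off-diagonal entries as Dynkin edges (a single edge where a_ij = a_ji = -1; a double or triple edge where a_ij * a_ji = 2 or 3), the diagram is a chain of 7 nodes with a double edge at one end; the terminal node there is the unique long simple root (C_7). One simple-root ordering that puts it in standard form is (alpha_6, alpha_7, alpha_3, alpha_2, alpha_1, alpha_5, alpha_4). So the algebra is type C_7, i.e. sp(14).

C7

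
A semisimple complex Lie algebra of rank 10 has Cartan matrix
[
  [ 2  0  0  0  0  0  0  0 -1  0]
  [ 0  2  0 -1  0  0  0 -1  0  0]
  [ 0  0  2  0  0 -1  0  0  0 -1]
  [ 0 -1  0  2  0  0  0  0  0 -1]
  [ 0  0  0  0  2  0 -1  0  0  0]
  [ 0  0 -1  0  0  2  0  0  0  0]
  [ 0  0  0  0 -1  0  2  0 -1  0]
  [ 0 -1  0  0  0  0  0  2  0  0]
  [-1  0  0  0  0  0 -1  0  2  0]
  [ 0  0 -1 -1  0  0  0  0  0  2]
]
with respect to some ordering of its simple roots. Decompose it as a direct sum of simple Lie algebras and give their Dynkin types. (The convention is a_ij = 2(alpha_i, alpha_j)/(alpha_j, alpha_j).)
The diagram associated to this matrix has two connected components: the simple roots {alpha_1, alpha_5, alpha_7, alpha_9} form a chain of 4 nodes with single edges (A_4), and {alpha_2, alpha_3, alpha_4, alpha_6, alpha_8, alpha_10} form a chain of 6 nodes with single edges (A_6). A semisimple Lie algebra decomposes uniquely as the direct sum of simple ideals, one per connected component of its Dynkin diagram, so g ≅ A_4 ⊕ A_6 (dimension 24 + 48 = 72).

A_4 (sl(5)) ⊕ A_6 (sl(7))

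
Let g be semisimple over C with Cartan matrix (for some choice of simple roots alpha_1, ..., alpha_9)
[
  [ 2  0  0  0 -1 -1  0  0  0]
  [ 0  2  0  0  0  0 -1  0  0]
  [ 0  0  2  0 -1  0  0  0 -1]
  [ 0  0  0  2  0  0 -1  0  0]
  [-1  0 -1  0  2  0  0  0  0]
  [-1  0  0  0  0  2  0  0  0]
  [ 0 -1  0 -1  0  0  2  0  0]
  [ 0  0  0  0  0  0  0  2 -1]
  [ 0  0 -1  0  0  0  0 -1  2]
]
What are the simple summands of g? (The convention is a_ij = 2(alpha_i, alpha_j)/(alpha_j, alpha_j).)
The diagram associated to this matrix has two connected components: the simple roots {alpha_2, alpha_4, alpha_7} form a chain of 3 nodes with single edges (A_3), and {alpha_1, alpha_3, alpha_5, alpha_6, alpha_8, alpha_9} form a chain of 6 nodes with single edges (A_6). A semisimple Lie algebra decomposes uniquely as the direct sum of simple ideals, one per connected component of its Dynkin diagram, so g ≅ A_3 ⊕ A_6 (dimension 15 + 48 = 63).

A_3 (sl(4)) + A_6 (sl(7))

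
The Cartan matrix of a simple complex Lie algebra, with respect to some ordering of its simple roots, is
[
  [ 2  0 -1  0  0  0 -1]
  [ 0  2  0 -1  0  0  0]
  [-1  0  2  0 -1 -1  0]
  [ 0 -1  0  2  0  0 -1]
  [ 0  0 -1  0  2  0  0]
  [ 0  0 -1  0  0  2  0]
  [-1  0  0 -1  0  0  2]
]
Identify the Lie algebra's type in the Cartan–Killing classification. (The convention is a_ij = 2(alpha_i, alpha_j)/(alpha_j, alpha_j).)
D7

The matrix has rank 7 with 2's on the diagonal. Reading the off-diagonal entries as Dynkin edges (a single edge where a_ij = a_ji = -1; a double or triple edge where a_ij * a_ji = 2 or 3), the diagram is a chain of 5 nodes with a fork of two nodes at one end (D_7). One simple-root ordering that puts it in standard form is (alpha_2, alpha_4, alpha_7, alpha_1, alpha_3, alpha_5, alpha_6). So the algebra is type D_7, i.e. so(14).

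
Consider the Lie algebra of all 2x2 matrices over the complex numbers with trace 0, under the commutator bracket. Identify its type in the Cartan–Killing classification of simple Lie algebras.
This is sl(2), which has dimension 2^2 - 1 = 3 and rank 2 - 1 = 1 (a Cartan subalgebra is the diagonal traceless matrices). In the classification of classical Lie algebras, the special linear algebra sl(n+1) has type A_n; here n = 1, so the Dynkin diagram is a chain of 1 nodes with single edges (A_1). Hence the type is A_1.

A_1 (sl(2))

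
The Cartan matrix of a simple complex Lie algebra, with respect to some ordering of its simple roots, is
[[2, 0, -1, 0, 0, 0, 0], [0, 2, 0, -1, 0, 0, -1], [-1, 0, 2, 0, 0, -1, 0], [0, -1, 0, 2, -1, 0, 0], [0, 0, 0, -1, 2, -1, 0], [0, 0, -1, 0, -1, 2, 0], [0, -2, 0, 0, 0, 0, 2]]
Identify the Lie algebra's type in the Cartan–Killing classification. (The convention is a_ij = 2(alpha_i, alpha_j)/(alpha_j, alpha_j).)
The matrix has rank 7 with 2's on the diagonal. Reading the off-diagonal entries as Dynkin edges (a single edge where a_ij = a_ji = -1; a double or triple edge where a_ij * a_ji = 2 or 3), the diagram is a chain of 7 nodes with a double edge at one end; the terminal node there is the unique long simple root (C_7). One simple-root ordering that puts it in standard form is (alpha_1, alpha_3, alpha_6, alpha_5, alpha_4, alpha_2, alpha_7). So the algebra is type C_7, i.e. sp(14).

C7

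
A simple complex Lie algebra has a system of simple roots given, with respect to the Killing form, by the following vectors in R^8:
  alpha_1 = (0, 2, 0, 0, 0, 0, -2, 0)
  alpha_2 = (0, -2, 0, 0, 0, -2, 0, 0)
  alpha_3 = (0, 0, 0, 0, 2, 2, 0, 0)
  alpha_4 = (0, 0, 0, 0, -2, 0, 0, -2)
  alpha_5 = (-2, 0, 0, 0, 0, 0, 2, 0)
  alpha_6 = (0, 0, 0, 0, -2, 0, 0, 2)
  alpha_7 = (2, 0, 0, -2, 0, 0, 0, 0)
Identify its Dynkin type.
Compute the Cartan integers a_ij = 2(alpha_i, alpha_j)/(alpha_j, alpha_j); the resulting 7x7 Cartan matrix is
[[2, -1, 0, 0, -1, 0, 0], [-1, 2, -1, 0, 0, 0, 0], [0, -1, 2, -1, 0, -1, 0], [0, 0, -1, 2, 0, 0, 0], [-1, 0, 0, 0, 2, 0, -1], [0, 0, -1, 0, 0, 2, 0], [0, 0, 0, 0, -1, 0, 2]].
All simple roots have the same length, so the diagram is simply laced. The associated Dynkin diagram is a chain of 5 nodes with a fork of two nodes at one end (D_7), so the type is D_7 (the algebra so(14)).

D_7 (so(14))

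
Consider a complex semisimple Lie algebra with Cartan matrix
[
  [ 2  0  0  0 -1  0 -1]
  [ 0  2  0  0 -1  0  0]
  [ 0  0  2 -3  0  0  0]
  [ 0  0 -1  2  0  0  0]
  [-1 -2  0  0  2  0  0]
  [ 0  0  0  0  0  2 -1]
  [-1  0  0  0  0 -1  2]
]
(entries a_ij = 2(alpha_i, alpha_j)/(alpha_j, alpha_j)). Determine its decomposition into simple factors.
B_5 (so(11)) + G_2

The diagram associated to this matrix has two connected components: the simple roots {alpha_1, alpha_2, alpha_5, alpha_6, alpha_7} form a chain of 5 nodes with a double edge at one end; the terminal node there is the unique short simple root (B_5), and {alpha_3, alpha_4} form two nodes joined by a triple edge (G_2). A semisimple Lie algebra decomposes uniquely as the direct sum of simple ideals, one per connected component of its Dynkin diagram, so g ≅ B_5 ⊕ G_2 (dimension 55 + 14 = 69).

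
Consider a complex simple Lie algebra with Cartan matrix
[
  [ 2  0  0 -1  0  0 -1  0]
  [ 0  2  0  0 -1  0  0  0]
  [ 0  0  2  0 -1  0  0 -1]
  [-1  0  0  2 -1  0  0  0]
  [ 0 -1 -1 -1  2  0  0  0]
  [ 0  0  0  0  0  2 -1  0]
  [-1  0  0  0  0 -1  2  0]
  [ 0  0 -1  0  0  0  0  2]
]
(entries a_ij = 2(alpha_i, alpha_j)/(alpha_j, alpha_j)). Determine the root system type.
The matrix has rank 8 with 2's on the diagonal. Reading the off-diagonal entries as Dynkin edges (a single edge where a_ij = a_ji = -1; a double or triple edge where a_ij * a_ji = 2 or 3), the diagram is a chain of 7 nodes with one extra node attached to the third node from one end (E_8). One simple-root ordering that puts it in standard form is (alpha_8, alpha_2, alpha_3, alpha_5, alpha_4, alpha_1, alpha_7, alpha_6). So the algebra is type E_8.

E8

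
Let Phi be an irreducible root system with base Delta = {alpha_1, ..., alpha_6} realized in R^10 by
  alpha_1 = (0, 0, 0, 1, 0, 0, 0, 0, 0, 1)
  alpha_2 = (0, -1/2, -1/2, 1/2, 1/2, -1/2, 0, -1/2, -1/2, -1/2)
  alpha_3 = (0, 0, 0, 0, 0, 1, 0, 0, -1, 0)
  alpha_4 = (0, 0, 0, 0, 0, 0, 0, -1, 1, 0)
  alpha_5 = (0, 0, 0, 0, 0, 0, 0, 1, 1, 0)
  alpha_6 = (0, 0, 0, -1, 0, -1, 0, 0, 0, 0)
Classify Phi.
Compute the Cartan integers a_ij = 2(alpha_i, alpha_j)/(alpha_j, alpha_j); the resulting 6x6 Cartan matrix is
[[2, 0, 0, 0, 0, -1], [0, 2, 0, 0, -1, 0], [0, 0, 2, -1, -1, -1], [0, 0, -1, 2, 0, 0], [0, -1, -1, 0, 2, 0], [-1, 0, -1, 0, 0, 2]].
All simple roots have the same length, so the diagram is simply laced. The associated Dynkin diagram is a chain of 5 nodes with one extra node attached to the third node from one end (E_6), so the type is E_6.

E_6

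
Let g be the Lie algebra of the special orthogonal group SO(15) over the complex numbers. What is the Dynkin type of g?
This is so(15) with 15 odd, which has dimension 15(15-1)/2 = 105 and rank (15-1)/2 = 7. In the classification of classical Lie algebras, the orthogonal algebra so(2n+1) in an odd number of variables has type B_n; here n = 7, so the Dynkin diagram is a chain of 7 nodes with a double edge at one end; the terminal node there is the unique short simple root (B_7). Hence the type is B_7.

type B_7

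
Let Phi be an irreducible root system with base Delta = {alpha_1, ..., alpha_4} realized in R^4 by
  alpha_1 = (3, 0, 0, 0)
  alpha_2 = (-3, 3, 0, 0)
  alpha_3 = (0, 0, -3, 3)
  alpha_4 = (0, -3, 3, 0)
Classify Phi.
B4

Compute the Cartan integers a_ij = 2(alpha_i, alpha_j)/(alpha_j, alpha_j); the resulting 4x4 Cartan matrix is
[[2, -1, 0, 0], [-2, 2, 0, -1], [0, 0, 2, -1], [0, -1, -1, 2]].
The roots have two lengths (squared-length ratio 2:1); the short ones are alpha_{1}. The associated Dynkin diagram is a chain of 4 nodes with a double edge at one end; the terminal node there is the unique short simple root (B_4), so the type is B_4 (the algebra so(9)).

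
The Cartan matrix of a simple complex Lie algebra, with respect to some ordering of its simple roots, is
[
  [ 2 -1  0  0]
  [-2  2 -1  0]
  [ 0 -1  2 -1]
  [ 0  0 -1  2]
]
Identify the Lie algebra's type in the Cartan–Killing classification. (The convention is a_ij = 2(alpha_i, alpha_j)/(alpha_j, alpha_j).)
The matrix has rank 4 with 2's on the diagonal. Reading the off-diagonal entries as Dynkin edges (a single edge where a_ij = a_ji = -1; a double or triple edge where a_ij * a_ji = 2 or 3), the diagram is a chain of 4 nodes with a double edge at one end; the terminal node there is the unique short simple root (B_4). One simple-root ordering that puts it in standard form is (alpha_4, alpha_3, alpha_2, alpha_1). So the algebra is type B_4, i.e. so(9).

B_4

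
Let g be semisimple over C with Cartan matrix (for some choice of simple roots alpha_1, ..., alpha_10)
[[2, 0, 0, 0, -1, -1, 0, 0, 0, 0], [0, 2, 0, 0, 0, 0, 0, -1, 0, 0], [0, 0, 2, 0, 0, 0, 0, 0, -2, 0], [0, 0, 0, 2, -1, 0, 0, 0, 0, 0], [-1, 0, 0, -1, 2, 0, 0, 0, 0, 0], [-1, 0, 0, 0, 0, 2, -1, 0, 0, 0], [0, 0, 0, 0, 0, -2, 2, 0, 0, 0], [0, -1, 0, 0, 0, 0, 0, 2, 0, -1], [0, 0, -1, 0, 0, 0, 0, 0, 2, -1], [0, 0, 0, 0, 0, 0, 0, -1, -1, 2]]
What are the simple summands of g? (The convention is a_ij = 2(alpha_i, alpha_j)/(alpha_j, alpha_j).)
C_5 (sp(10)) + C_5 (sp(10))

The diagram associated to this matrix has two connected components: the simple roots {alpha_2, alpha_3, alpha_8, alpha_9, alpha_10} form a chain of 5 nodes with a double edge at one end; the terminal node there is the unique long simple root (C_5), and {alpha_1, alpha_4, alpha_5, alpha_6, alpha_7} form a chain of 5 nodes with a double edge at one end; the terminal node there is the unique long simple root (C_5). A semisimple Lie algebra decomposes uniquely as the direct sum of simple ideals, one per connected component of its Dynkin diagram, so g ≅ C_5 ⊕ C_5 (dimension 55 + 55 = 110).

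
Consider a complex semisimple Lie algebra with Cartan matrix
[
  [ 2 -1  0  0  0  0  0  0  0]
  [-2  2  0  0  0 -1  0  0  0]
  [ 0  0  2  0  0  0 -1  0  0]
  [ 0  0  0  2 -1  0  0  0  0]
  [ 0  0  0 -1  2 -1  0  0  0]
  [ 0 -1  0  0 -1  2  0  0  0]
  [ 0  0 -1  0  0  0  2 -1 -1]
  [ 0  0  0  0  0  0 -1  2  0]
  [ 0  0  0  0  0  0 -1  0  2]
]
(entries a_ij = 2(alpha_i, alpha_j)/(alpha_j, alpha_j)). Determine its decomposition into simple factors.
type B_5 + type D_4

The diagram associated to this matrix has two connected components: the simple roots {alpha_1, alpha_2, alpha_4, alpha_5, alpha_6} form a chain of 5 nodes with a double edge at one end; the terminal node there is the unique short simple root (B_5), and {alpha_3, alpha_7, alpha_8, alpha_9} form a chain of 2 nodes with a fork of two nodes at one end (D_4). A semisimple Lie algebra decomposes uniquely as the direct sum of simple ideals, one per connected component of its Dynkin diagram, so g ≅ B_5 ⊕ D_4 (dimension 55 + 28 = 83).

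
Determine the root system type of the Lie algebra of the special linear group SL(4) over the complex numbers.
This is sl(4), which has dimension 4^2 - 1 = 15 and rank 4 - 1 = 3 (a Cartan subalgebra is the diagonal traceless matrices). In the classification of classical Lie algebras, the special linear algebra sl(n+1) has type A_n; here n = 3, so the Dynkin diagram is a chain of 3 nodes with single edges (A_3). Hence the type is A_3.

A3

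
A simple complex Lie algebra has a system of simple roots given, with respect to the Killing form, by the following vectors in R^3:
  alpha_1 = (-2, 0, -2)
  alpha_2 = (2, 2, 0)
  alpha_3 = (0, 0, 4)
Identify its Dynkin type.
Compute the Cartan integers a_ij = 2(alpha_i, alpha_j)/(alpha_j, alpha_j); the resulting 3x3 Cartan matrix is
[[2, -1, -1], [-1, 2, 0], [-2, 0, 2]].
The roots have two lengths (squared-length ratio 2:1); the short ones are alpha_{1,2}. The associated Dynkin diagram is a chain of 3 nodes with a double edge at one end; the terminal node there is the unique long simple root (C_3), so the type is C_3 (the algebra sp(6)).

type C_3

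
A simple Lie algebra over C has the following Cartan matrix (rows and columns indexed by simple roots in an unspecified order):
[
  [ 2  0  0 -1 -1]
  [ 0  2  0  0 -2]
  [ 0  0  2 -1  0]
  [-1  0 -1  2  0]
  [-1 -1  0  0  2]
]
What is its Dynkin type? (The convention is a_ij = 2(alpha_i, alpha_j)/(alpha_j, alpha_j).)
The matrix has rank 5 with 2's on the diagonal. Reading the off-diagonal entries as Dynkin edges (a single edge where a_ij = a_ji = -1; a double or triple edge where a_ij * a_ji = 2 or 3), the diagram is a chain of 5 nodes with a double edge at one end; the terminal node there is the unique long simple root (C_5). One simple-root ordering that puts it in standard form is (alpha_3, alpha_4, alpha_1, alpha_5, alpha_2). So the algebra is type C_5, i.e. sp(10).

type C_5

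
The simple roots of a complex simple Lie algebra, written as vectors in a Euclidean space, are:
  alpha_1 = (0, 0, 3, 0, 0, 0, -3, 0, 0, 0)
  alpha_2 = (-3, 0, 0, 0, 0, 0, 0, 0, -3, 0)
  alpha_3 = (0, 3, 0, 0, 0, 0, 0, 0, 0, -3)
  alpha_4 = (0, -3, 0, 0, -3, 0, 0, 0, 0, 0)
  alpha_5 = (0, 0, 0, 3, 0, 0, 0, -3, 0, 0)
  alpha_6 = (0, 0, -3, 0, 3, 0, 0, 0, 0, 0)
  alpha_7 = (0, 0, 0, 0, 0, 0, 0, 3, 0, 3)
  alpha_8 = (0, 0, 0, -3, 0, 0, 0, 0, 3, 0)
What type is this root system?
A8

Compute the Cartan integers a_ij = 2(alpha_i, alpha_j)/(alpha_j, alpha_j); the resulting 8x8 Cartan matrix is
[[2, 0, 0, 0, 0, -1, 0, 0], [0, 2, 0, 0, 0, 0, 0, -1], [0, 0, 2, -1, 0, 0, -1, 0], [0, 0, -1, 2, 0, -1, 0, 0], [0, 0, 0, 0, 2, 0, -1, -1], [-1, 0, 0, -1, 0, 2, 0, 0], [0, 0, -1, 0, -1, 0, 2, 0], [0, -1, 0, 0, -1, 0, 0, 2]].
All simple roots have the same length, so the diagram is simply laced. The associated Dynkin diagram is a chain of 8 nodes with single edges (A_8), so the type is A_8 (the algebra sl(9)).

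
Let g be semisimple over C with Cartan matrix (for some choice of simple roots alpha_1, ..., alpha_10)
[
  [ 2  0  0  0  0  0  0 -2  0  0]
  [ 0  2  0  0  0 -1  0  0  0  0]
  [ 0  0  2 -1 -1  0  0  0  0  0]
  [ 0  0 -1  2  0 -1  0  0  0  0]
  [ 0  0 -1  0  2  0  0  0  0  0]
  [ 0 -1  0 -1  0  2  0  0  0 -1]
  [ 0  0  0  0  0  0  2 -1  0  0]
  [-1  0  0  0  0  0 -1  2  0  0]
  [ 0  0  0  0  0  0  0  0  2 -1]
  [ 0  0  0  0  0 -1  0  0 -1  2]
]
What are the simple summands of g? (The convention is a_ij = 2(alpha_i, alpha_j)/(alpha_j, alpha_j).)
The diagram associated to this matrix has two connected components: the simple roots {alpha_1, alpha_7, alpha_8} form a chain of 3 nodes with a double edge at one end; the terminal node there is the unique long simple root (C_3), and {alpha_2, alpha_3, alpha_4, alpha_5, alpha_6, alpha_9, alpha_10} form a chain of 6 nodes with one extra node attached to the third node from one end (E_7). A semisimple Lie algebra decomposes uniquely as the direct sum of simple ideals, one per connected component of its Dynkin diagram, so g ≅ C_3 ⊕ E_7 (dimension 21 + 133 = 154).

type C_3 + type E_7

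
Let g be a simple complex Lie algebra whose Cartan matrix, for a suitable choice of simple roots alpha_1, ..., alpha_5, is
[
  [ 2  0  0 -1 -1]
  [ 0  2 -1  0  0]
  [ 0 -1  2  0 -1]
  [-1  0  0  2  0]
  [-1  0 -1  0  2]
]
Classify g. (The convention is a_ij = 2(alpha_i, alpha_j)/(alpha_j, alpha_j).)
The matrix has rank 5 with 2's on the diagonal. Reading the off-diagonal entries as Dynkin edges (a single edge where a_ij = a_ji = -1; a double or triple edge where a_ij * a_ji = 2 or 3), the diagram is a chain of 5 nodes with single edges (A_5). One simple-root ordering that puts it in standard form is (alpha_2, alpha_3, alpha_5, alpha_1, alpha_4). So the algebra is type A_5, i.e. sl(6).

type A_5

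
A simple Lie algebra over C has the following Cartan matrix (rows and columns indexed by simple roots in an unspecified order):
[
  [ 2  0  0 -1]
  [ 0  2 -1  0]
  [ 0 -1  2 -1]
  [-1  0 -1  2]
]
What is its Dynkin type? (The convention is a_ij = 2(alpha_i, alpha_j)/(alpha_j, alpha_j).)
The matrix has rank 4 with 2's on the diagonal. Reading the off-diagonal entries as Dynkin edges (a single edge where a_ij = a_ji = -1; a double or triple edge where a_ij * a_ji = 2 or 3), the diagram is a chain of 4 nodes with single edges (A_4). One simple-root ordering that puts it in standard form is (alpha_1, alpha_4, alpha_3, alpha_2). So the algebra is type A_4, i.e. sl(5).

A_4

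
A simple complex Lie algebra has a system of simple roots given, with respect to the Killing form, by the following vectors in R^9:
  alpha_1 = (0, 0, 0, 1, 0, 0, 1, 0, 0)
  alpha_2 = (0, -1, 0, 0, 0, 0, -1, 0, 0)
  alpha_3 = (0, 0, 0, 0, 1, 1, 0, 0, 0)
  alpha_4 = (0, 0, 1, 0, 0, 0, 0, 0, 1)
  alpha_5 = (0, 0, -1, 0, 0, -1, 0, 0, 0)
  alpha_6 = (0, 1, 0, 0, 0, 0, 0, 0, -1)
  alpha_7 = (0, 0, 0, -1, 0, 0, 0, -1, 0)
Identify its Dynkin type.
Compute the Cartan integers a_ij = 2(alpha_i, alpha_j)/(alpha_j, alpha_j); the resulting 7x7 Cartan matrix is
[[2, -1, 0, 0, 0, 0, -1], [-1, 2, 0, 0, 0, -1, 0], [0, 0, 2, 0, -1, 0, 0], [0, 0, 0, 2, -1, -1, 0], [0, 0, -1, -1, 2, 0, 0], [0, -1, 0, -1, 0, 2, 0], [-1, 0, 0, 0, 0, 0, 2]].
All simple roots have the same length, so the diagram is simply laced. The associated Dynkin diagram is a chain of 7 nodes with single edges (A_7), so the type is A_7 (the algebra sl(8)).

A_7 (sl(8))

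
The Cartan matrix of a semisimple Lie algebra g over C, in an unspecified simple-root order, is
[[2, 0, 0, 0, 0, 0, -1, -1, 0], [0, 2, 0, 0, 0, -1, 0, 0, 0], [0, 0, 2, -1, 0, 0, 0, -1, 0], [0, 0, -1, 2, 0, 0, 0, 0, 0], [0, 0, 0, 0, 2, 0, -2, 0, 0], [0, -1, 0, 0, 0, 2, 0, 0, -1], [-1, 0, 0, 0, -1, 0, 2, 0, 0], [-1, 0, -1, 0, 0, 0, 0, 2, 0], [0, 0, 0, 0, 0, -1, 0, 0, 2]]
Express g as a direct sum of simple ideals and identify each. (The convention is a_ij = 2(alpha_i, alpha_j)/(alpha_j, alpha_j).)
A_3 (sl(4)) + C_6 (sp(12))

The diagram associated to this matrix has two connected components: the simple roots {alpha_2, alpha_6, alpha_9} form a chain of 3 nodes with single edges (A_3), and {alpha_1, alpha_3, alpha_4, alpha_5, alpha_7, alpha_8} form a chain of 6 nodes with a double edge at one end; the terminal node there is the unique long simple root (C_6). A semisimple Lie algebra decomposes uniquely as the direct sum of simple ideals, one per connected component of its Dynkin diagram, so g ≅ A_3 ⊕ C_6 (dimension 15 + 78 = 93).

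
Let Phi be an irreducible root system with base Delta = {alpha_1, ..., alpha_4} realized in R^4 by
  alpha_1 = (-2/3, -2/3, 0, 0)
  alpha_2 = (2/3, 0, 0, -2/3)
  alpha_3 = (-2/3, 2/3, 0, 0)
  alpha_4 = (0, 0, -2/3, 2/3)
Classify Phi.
type D_4

Compute the Cartan integers a_ij = 2(alpha_i, alpha_j)/(alpha_j, alpha_j); the resulting 4x4 Cartan matrix is
[[2, -1, 0, 0], [-1, 2, -1, -1], [0, -1, 2, 0], [0, -1, 0, 2]].
All simple roots have the same length, so the diagram is simply laced. The associated Dynkin diagram is a chain of 2 nodes with a fork of two nodes at one end (D_4), so the type is D_4 (the algebra so(8)).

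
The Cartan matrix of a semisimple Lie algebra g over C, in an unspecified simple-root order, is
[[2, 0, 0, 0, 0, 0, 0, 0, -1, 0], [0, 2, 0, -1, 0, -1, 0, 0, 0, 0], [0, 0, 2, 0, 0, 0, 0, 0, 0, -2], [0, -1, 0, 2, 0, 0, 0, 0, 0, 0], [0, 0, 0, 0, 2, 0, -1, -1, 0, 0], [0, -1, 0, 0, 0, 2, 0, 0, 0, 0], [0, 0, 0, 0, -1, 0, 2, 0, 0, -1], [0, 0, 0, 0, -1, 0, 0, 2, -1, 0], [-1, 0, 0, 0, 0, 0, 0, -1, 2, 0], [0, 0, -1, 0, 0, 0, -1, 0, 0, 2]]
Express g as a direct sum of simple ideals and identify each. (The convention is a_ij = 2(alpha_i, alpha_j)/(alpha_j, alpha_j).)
The diagram associated to this matrix has two connected components: the simple roots {alpha_2, alpha_4, alpha_6} form a chain of 3 nodes with single edges (A_3), and {alpha_1, alpha_3, alpha_5, alpha_7, alpha_8, alpha_9, alpha_10} form a chain of 7 nodes with a double edge at one end; the terminal node there is the unique long simple root (C_7). A semisimple Lie algebra decomposes uniquely as the direct sum of simple ideals, one per connected component of its Dynkin diagram, so g ≅ A_3 ⊕ C_7 (dimension 15 + 105 = 120).

type A_3 ⊕ type C_7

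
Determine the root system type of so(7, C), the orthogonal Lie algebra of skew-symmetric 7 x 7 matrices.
B_3 (so(7))

This is so(7) with 7 odd, which has dimension 7(7-1)/2 = 21 and rank (7-1)/2 = 3. In the classification of classical Lie algebras, the orthogonal algebra so(2n+1) in an odd number of variables has type B_n; here n = 3, so the Dynkin diagram is a chain of 3 nodes with a double edge at one end; the terminal node there is the unique short simple root (B_3). Hence the type is B_3.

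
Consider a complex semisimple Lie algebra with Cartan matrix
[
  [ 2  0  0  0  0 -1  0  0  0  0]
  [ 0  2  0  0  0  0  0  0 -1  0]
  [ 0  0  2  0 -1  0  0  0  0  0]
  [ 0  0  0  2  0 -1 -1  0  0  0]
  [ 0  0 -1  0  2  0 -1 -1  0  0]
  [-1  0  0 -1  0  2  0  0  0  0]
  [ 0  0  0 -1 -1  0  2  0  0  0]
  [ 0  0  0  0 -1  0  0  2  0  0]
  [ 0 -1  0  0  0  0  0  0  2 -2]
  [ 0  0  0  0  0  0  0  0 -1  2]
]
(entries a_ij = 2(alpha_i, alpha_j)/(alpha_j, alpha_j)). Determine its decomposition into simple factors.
B_3 ⊕ D_7

The diagram associated to this matrix has two connected components: the simple roots {alpha_2, alpha_9, alpha_10} form a chain of 3 nodes with a double edge at one end; the terminal node there is the unique short simple root (B_3), and {alpha_1, alpha_3, alpha_4, alpha_5, alpha_6, alpha_7, alpha_8} form a chain of 5 nodes with a fork of two nodes at one end (D_7). A semisimple Lie algebra decomposes uniquely as the direct sum of simple ideals, one per connected component of its Dynkin diagram, so g ≅ B_3 ⊕ D_7 (dimension 21 + 91 = 112).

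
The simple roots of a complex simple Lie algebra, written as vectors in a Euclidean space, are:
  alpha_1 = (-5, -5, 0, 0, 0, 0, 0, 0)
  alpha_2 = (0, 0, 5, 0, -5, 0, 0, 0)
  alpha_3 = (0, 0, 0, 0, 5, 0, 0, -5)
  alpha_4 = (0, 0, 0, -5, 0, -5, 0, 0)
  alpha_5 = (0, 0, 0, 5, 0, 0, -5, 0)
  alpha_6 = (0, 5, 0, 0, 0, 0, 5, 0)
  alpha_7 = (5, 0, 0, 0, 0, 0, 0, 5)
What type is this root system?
Compute the Cartan integers a_ij = 2(alpha_i, alpha_j)/(alpha_j, alpha_j); the resulting 7x7 Cartan matrix is
[[2, 0, 0, 0, 0, -1, -1], [0, 2, -1, 0, 0, 0, 0], [0, -1, 2, 0, 0, 0, -1], [0, 0, 0, 2, -1, 0, 0], [0, 0, 0, -1, 2, -1, 0], [-1, 0, 0, 0, -1, 2, 0], [-1, 0, -1, 0, 0, 0, 2]].
All simple roots have the same length, so the diagram is simply laced. The associated Dynkin diagram is a chain of 7 nodes with single edges (A_7), so the type is A_7 (the algebra sl(8)).

A_7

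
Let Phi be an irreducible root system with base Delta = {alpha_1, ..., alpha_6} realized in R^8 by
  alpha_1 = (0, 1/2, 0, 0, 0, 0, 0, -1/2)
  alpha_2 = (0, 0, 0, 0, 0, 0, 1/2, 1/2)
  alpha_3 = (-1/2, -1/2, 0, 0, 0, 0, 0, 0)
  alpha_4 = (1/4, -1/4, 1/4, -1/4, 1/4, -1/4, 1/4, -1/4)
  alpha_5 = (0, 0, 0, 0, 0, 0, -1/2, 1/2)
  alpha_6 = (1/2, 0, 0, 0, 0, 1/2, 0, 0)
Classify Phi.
type E_6

Compute the Cartan integers a_ij = 2(alpha_i, alpha_j)/(alpha_j, alpha_j); the resulting 6x6 Cartan matrix is
[[2, -1, -1, 0, -1, 0], [-1, 2, 0, 0, 0, 0], [-1, 0, 2, 0, 0, -1], [0, 0, 0, 2, -1, 0], [-1, 0, 0, -1, 2, 0], [0, 0, -1, 0, 0, 2]].
All simple roots have the same length, so the diagram is simply laced. The associated Dynkin diagram is a chain of 5 nodes with one extra node attached to the third node from one end (E_6), so the type is E_6.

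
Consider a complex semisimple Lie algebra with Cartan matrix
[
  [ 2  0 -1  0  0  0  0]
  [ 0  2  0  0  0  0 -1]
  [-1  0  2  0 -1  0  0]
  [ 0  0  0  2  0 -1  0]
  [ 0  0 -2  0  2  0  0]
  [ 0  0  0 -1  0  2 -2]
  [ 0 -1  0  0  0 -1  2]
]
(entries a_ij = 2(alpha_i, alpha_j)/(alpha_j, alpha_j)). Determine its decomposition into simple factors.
The diagram associated to this matrix has two connected components: the simple roots {alpha_1, alpha_3, alpha_5} form a chain of 3 nodes with a double edge at one end; the terminal node there is the unique long simple root (C_3), and {alpha_2, alpha_4, alpha_6, alpha_7} form a chain of 4 nodes with a double edge between the middle two (F_4). A semisimple Lie algebra decomposes uniquely as the direct sum of simple ideals, one per connected component of its Dynkin diagram, so g ≅ C_3 ⊕ F_4 (dimension 21 + 52 = 73).

C_3 ⊕ F_4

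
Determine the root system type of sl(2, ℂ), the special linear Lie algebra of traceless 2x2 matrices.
This is sl(2), which has dimension 2^2 - 1 = 3 and rank 2 - 1 = 1 (a Cartan subalgebra is the diagonal traceless matrices). In the classification of classical Lie algebras, the special linear algebra sl(n+1) has type A_n; here n = 1, so the Dynkin diagram is a chain of 1 nodes with single edges (A_1). Hence the type is A_1.

A_1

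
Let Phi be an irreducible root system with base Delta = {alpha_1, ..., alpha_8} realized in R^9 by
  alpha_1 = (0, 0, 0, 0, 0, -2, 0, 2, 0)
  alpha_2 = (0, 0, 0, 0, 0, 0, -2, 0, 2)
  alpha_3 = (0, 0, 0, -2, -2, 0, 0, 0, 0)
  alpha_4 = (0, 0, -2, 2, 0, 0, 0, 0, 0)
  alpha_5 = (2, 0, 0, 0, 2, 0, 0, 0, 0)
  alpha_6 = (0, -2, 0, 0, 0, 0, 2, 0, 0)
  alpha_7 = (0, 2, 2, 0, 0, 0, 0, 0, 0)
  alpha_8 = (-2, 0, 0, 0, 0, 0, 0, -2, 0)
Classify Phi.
Compute the Cartan integers a_ij = 2(alpha_i, alpha_j)/(alpha_j, alpha_j); the resulting 8x8 Cartan matrix is
[[2, 0, 0, 0, 0, 0, 0, -1], [0, 2, 0, 0, 0, -1, 0, 0], [0, 0, 2, -1, -1, 0, 0, 0], [0, 0, -1, 2, 0, 0, -1, 0], [0, 0, -1, 0, 2, 0, 0, -1], [0, -1, 0, 0, 0, 2, -1, 0], [0, 0, 0, -1, 0, -1, 2, 0], [-1, 0, 0, 0, -1, 0, 0, 2]].
All simple roots have the same length, so the diagram is simply laced. The associated Dynkin diagram is a chain of 8 nodes with single edges (A_8), so the type is A_8 (the algebra sl(9)).

A8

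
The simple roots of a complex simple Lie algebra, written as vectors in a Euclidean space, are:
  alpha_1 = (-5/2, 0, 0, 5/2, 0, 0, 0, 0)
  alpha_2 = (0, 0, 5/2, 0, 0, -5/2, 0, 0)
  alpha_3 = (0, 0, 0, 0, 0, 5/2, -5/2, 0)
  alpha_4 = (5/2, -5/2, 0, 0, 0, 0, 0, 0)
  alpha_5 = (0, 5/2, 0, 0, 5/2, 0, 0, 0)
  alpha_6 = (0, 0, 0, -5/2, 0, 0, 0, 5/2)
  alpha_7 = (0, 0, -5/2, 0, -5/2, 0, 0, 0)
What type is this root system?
Compute the Cartan integers a_ij = 2(alpha_i, alpha_j)/(alpha_j, alpha_j); the resulting 7x7 Cartan matrix is
[[2, 0, 0, -1, 0, -1, 0], [0, 2, -1, 0, 0, 0, -1], [0, -1, 2, 0, 0, 0, 0], [-1, 0, 0, 2, -1, 0, 0], [0, 0, 0, -1, 2, 0, -1], [-1, 0, 0, 0, 0, 2, 0], [0, -1, 0, 0, -1, 0, 2]].
All simple roots have the same length, so the diagram is simply laced. The associated Dynkin diagram is a chain of 7 nodes with single edges (A_7), so the type is A_7 (the algebra sl(8)).

A_7 (sl(8))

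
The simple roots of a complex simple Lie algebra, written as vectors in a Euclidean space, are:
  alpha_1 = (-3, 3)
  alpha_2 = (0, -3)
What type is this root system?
Compute the Cartan integers a_ij = 2(alpha_i, alpha_j)/(alpha_j, alpha_j); the resulting 2x2 Cartan matrix is
[[2, -2], [-1, 2]].
The roots have two lengths (squared-length ratio 2:1); the short ones are alpha_{2}. The associated Dynkin diagram is a chain of 2 nodes with a double edge at one end; the terminal node there is the unique short simple root (B_2), so the type is B_2 (the algebra so(5)).

B_2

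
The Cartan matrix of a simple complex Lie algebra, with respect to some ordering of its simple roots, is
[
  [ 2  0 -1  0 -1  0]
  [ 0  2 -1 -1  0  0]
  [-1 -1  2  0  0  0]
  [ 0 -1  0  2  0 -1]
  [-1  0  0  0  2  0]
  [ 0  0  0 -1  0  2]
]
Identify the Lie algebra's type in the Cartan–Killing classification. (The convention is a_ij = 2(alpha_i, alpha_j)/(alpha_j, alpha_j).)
The matrix has rank 6 with 2's on the diagonal. Reading the off-diagonal entries as Dynkin edges (a single edge where a_ij = a_ji = -1; a double or triple edge where a_ij * a_ji = 2 or 3), the diagram is a chain of 6 nodes with single edges (A_6). One simple-root ordering that puts it in standard form is (alpha_5, alpha_1, alpha_3, alpha_2, alpha_4, alpha_6). So the algebra is type A_6, i.e. sl(7).

A_6 (sl(7))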